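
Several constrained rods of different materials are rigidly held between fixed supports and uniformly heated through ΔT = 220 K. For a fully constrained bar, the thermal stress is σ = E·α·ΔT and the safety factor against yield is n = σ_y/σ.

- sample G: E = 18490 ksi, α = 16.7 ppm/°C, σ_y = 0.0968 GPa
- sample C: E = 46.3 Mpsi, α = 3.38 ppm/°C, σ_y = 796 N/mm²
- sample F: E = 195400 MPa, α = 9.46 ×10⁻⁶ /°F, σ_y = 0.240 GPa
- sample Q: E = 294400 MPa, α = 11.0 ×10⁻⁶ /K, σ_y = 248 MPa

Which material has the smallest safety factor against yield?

sample G

Converting E to GPa, α to ×10⁻⁶/K, σ_y to MPa, then σ and n for each:
  sample G: E = 127.5, α = 16.7, σ_y = 96.80 → σ = 468 MPa, n = 0.207
  sample C: E = 319.2, α = 3.38, σ_y = 796.0 → σ = 237 MPa, n = 3.35
  sample F: E = 195.4, α = 17.0, σ_y = 240.0 → σ = 732 MPa, n = 0.328
  sample Q: E = 294.4, α = 11.0, σ_y = 248.0 → σ = 712 MPa, n = 0.348
Sample G has the lowest safety factor, n = 0.207.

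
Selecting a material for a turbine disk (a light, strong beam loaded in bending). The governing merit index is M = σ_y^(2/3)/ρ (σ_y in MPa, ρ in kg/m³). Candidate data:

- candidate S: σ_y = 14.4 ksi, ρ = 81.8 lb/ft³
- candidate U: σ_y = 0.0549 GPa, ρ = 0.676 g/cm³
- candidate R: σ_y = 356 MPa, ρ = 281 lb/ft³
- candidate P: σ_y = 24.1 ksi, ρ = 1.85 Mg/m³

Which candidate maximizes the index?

Convert each candidate to consistent units, then evaluate M:
  candidate S: σ_y = 99.28 MPa, ρ = 1310 kg/m³
  candidate U: σ_y = 54.90 MPa, ρ = 676.0 kg/m³
  candidate R: σ_y = 356.0 MPa, ρ = 4501 kg/m³
  candidate P: σ_y = 166.2 MPa, ρ = 1850 kg/m³
  candidate U: M = 21.4×10⁻³
  candidate S: M = 16.4×10⁻³
  candidate P: M = 16.3×10⁻³
  candidate R: M = 11.2×10⁻³
Candidate U has the largest M.

candidate U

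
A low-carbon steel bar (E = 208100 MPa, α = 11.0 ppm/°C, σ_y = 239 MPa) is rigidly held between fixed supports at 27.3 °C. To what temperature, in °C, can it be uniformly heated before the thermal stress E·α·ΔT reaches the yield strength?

132 °C

E = 208100 MPa = 208.1 GPa.
E·α·ΔT = 239.0 MPa ⇒ ΔT = 239.0 / (208.1×10³ × 11.0×10⁻⁶) = 104.4 K.
T = 27.3 + 104.4 = 131.7 °C.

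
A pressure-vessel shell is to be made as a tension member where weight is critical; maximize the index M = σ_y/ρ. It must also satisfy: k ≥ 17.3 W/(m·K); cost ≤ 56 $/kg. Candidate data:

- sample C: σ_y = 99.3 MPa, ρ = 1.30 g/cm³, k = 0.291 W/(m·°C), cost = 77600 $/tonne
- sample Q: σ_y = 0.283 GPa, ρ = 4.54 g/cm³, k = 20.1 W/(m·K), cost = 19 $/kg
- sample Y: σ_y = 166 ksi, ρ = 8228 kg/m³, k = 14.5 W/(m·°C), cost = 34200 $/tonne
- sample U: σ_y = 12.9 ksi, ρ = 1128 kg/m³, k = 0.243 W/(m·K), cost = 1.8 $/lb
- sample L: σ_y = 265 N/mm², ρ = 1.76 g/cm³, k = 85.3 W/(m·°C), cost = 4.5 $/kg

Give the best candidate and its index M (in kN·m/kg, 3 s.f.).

Screen on constraints: k ≥ 17.3 W/(m·K); cost ≤ 56 $/kg. Survivors: sample Q, sample L.
In SI units:
  sample Q: σ_y = 283.0 MPa, ρ = 4540 kg/m³
  sample L: σ_y = 265.0 MPa, ρ = 1760 kg/m³
  sample L: M = 151 kN·m/kg
  sample Q: M = 62.3 kN·m/kg
Sample L ranks first.

sample L, M = 151 kN·m/kg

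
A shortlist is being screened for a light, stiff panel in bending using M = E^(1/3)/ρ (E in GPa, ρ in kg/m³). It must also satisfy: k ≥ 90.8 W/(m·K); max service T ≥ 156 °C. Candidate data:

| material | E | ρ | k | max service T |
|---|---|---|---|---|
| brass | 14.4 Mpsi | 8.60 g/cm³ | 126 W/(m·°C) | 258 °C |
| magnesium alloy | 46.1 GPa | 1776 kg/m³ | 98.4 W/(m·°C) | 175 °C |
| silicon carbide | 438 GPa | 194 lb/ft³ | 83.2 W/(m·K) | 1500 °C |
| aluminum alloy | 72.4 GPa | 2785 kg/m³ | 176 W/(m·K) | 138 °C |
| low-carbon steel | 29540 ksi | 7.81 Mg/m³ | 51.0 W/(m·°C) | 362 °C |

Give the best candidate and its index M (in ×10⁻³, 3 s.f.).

Screen on constraints: k ≥ 90.8 W/(m·K); max service T ≥ 156 °C. Survivors: brass, magnesium alloy.
Convert each candidate to consistent units, then evaluate M:
  brass: E = 99.28 GPa, ρ = 8600 kg/m³
  magnesium alloy: E = 46.10 GPa, ρ = 1776 kg/m³
  magnesium alloy: M = 2.02×10⁻³
  brass: M = 0.538×10⁻³
Magnesium alloy has the largest M.

magnesium alloy, M = 2.02×10⁻³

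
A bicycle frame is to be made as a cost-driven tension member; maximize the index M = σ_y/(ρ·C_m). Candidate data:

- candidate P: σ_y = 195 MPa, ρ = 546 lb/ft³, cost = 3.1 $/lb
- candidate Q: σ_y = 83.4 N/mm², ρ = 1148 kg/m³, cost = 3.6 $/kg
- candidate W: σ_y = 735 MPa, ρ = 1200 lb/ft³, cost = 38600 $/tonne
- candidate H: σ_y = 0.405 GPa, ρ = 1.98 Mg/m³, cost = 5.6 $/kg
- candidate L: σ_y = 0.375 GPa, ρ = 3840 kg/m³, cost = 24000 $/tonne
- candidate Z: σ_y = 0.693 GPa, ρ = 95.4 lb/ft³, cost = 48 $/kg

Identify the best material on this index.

candidate H

Putting every candidate on a common basis:
  candidate P: σ_y = 195.0 MPa, ρ = 8746 kg/m³, cost = 6.834 $/kg
  candidate Q: σ_y = 83.40 MPa, ρ = 1148 kg/m³, cost = 3.600 $/kg
  candidate W: σ_y = 735.0 MPa, ρ = 19220 kg/m³, cost = 38.60 $/kg
  candidate H: σ_y = 405.0 MPa, ρ = 1980 kg/m³, cost = 5.600 $/kg
  candidate L: σ_y = 375.0 MPa, ρ = 3840 kg/m³, cost = 24.00 $/kg
  candidate Z: σ_y = 693.0 MPa, ρ = 1528 kg/m³, cost = 48.00 $/kg
  candidate H: M = 36.5 kN·m per $
  candidate Q: M = 20.2 kN·m per $
  candidate Z: M = 9.45 kN·m per $
  candidate L: M = 4.07 kN·m per $
  candidate P: M = 3.26 kN·m per $
  candidate W: M = 0.991 kN·m per $
Candidate H has the largest M.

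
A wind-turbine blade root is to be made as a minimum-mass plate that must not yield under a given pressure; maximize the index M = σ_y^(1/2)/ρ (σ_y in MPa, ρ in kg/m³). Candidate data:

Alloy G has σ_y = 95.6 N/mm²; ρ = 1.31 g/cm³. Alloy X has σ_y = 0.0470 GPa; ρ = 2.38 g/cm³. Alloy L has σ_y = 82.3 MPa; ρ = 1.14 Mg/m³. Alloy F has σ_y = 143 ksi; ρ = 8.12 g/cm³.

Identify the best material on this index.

Convert each candidate to consistent units, then evaluate M:
  alloy G: σ_y = 95.60 MPa, ρ = 1310 kg/m³
  alloy X: σ_y = 47.00 MPa, ρ = 2380 kg/m³
  alloy L: σ_y = 82.30 MPa, ρ = 1140 kg/m³
  alloy F: σ_y = 986.0 MPa, ρ = 8120 kg/m³
  alloy L: M = 7.96×10⁻³
  alloy G: M = 7.46×10⁻³
  alloy F: M = 3.87×10⁻³
  alloy X: M = 2.88×10⁻³
Highest index: alloy L.

alloy L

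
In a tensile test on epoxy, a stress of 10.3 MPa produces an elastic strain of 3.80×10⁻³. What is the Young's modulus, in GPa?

E = σ/ε = 10.3 MPa / 3.80×10⁻³ = 2711 MPa = 2.71 GPa.

2.71 GPa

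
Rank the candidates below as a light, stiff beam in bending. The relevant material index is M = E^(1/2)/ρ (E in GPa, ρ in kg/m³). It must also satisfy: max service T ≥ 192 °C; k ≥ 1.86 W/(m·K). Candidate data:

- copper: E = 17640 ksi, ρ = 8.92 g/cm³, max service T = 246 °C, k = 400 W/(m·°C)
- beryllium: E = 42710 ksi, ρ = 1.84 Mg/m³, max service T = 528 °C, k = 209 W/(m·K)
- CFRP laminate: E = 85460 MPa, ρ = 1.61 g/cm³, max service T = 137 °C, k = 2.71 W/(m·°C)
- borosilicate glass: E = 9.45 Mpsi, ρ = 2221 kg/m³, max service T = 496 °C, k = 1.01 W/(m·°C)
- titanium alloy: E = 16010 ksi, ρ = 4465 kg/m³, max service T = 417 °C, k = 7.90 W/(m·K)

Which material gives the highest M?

Screen on constraints: max service T ≥ 192 °C; k ≥ 1.86 W/(m·K). Survivors: copper, beryllium, titanium alloy.
Putting every candidate on a common basis:
  copper: E = 121.6 GPa, ρ = 8920 kg/m³
  beryllium: E = 294.5 GPa, ρ = 1840 kg/m³
  titanium alloy: E = 110.4 GPa, ρ = 4465 kg/m³
  beryllium: M = 9.33×10⁻³
  titanium alloy: M = 2.35×10⁻³
  copper: M = 1.24×10⁻³
Beryllium has the largest M.

beryllium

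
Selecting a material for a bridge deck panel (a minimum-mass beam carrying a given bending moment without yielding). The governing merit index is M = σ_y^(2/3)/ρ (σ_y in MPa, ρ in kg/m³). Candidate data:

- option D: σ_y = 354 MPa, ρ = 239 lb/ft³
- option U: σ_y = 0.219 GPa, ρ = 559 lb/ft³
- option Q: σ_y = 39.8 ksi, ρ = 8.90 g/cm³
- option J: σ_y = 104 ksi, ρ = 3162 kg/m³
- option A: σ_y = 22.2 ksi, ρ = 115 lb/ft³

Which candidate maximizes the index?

option J

In SI units:
  option D: σ_y = 354.0 MPa, ρ = 3828 kg/m³
  option U: σ_y = 219.0 MPa, ρ = 8954 kg/m³
  option Q: σ_y = 274.4 MPa, ρ = 8900 kg/m³
  option J: σ_y = 717.1 MPa, ρ = 3162 kg/m³
  option A: σ_y = 153.1 MPa, ρ = 1842 kg/m³
  option J: M = 25.3×10⁻³
  option A: M = 15.5×10⁻³
  option D: M = 13.1×10⁻³
  option Q: M = 4.74×10⁻³
  option U: M = 4.06×10⁻³
Highest index: option J.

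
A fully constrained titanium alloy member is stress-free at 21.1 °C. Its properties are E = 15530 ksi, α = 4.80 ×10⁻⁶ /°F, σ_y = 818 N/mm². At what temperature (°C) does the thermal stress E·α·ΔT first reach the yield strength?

E = 15530 ksi = 107.1 GPa.
α = 4.80×10⁻⁶/°F × 9/5 = 8.64×10⁻⁶/K.
σ_y = 818 N/mm² = 818.0 MPa.
E·α·ΔT = 818.0 MPa ⇒ ΔT = 818.0 / (107.1×10³ × 8.64×10⁻⁶) = 884.2 K.
T = 21.1 + 884.2 = 905.3 °C.

905 °C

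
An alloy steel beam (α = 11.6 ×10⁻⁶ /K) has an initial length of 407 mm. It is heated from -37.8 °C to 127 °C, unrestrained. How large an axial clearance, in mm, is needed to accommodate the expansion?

ΔT = 127 − (-37.8) = 164.8 K.
ΔL = α·L₀·ΔT = 11.6×10⁻⁶ × 407 mm × 164.8 K = 0.778 mm.

0.778 mm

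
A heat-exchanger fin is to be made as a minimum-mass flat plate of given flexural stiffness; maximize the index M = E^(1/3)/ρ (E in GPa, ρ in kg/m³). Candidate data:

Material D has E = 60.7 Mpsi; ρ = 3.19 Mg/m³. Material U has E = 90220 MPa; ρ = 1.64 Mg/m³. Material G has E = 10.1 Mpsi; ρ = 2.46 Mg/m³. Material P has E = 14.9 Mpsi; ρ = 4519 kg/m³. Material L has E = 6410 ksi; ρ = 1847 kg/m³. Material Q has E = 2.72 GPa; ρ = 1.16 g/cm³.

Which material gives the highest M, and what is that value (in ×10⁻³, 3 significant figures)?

material U, M = 2.73×10⁻³

Normalizing units and computing the index:
  material D: E = 418.5 GPa, ρ = 3190 kg/m³
  material U: E = 90.22 GPa, ρ = 1640 kg/m³
  material G: E = 69.64 GPa, ρ = 2460 kg/m³
  material P: E = 102.7 GPa, ρ = 4519 kg/m³
  material L: E = 44.20 GPa, ρ = 1847 kg/m³
  material Q: E = 2.720 GPa, ρ = 1160 kg/m³
  material U: M = 2.73×10⁻³
  material D: M = 2.34×10⁻³
  material L: M = 1.91×10⁻³
  material G: M = 1.67×10⁻³
  material Q: M = 1.20×10⁻³
  material P: M = 1.04×10⁻³
Material U has the largest M.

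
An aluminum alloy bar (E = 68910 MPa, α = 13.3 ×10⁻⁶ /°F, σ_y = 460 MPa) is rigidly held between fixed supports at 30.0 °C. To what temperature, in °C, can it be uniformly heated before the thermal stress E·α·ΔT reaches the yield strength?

309 °C

E = 68910 MPa = 68.91 GPa.
α = 13.3×10⁻⁶/°F × 9/5 = 23.9×10⁻⁶/K.
E·α·ΔT = 460.0 MPa ⇒ ΔT = 460.0 / (68.91×10³ × 23.9×10⁻⁶) = 278.8 K.
T = 30.0 + 278.8 = 308.8 °C.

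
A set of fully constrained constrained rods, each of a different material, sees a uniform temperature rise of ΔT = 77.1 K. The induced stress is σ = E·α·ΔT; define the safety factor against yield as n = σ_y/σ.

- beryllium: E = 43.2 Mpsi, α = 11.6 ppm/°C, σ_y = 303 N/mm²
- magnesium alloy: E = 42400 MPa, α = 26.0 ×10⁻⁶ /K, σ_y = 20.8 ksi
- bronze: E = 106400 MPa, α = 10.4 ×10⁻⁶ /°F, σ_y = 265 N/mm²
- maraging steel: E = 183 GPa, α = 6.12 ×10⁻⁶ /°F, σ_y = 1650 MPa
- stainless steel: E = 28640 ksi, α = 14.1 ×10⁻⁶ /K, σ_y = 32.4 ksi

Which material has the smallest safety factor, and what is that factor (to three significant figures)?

Per material, after unit conversion:
  beryllium: E = 297.9, α = 11.6, σ_y = 303.0 → σ = 266 MPa, n = 1.14
  magnesium alloy: E = 42.40, α = 26.0, σ_y = 143.4 → σ = 85.0 MPa, n = 1.69
  bronze: E = 106.4, α = 18.7, σ_y = 265.0 → σ = 154 MPa, n = 1.73
  maraging steel: E = 183.0, α = 11.0, σ_y = 1650 → σ = 155 MPa, n = 10.6
  stainless steel: E = 197.5, α = 14.1, σ_y = 223.4 → σ = 215 MPa, n = 1.04
Stainless steel has the lowest safety factor, n = 1.04.

stainless steel, n = 1.04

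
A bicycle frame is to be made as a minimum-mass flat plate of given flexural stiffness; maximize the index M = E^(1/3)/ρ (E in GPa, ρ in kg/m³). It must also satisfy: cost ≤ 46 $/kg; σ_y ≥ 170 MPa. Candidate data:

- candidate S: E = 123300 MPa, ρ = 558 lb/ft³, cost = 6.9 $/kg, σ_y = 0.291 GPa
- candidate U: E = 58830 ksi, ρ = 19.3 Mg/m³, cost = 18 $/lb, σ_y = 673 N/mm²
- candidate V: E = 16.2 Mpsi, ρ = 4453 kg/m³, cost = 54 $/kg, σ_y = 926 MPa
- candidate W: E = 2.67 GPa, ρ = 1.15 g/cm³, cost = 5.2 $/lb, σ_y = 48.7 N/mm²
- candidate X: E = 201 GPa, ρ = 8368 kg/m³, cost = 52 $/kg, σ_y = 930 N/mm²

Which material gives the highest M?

candidate S

Screen on constraints: cost ≤ 46 $/kg; σ_y ≥ 170 MPa. Survivors: candidate S, candidate U.
After converting to SI:
  candidate S: E = 123.3 GPa, ρ = 8938 kg/m³
  candidate U: E = 405.6 GPa, ρ = 19300 kg/m³
  candidate S: M = 0.557×10⁻³
  candidate U: M = 0.384×10⁻³
Candidate S has the largest M.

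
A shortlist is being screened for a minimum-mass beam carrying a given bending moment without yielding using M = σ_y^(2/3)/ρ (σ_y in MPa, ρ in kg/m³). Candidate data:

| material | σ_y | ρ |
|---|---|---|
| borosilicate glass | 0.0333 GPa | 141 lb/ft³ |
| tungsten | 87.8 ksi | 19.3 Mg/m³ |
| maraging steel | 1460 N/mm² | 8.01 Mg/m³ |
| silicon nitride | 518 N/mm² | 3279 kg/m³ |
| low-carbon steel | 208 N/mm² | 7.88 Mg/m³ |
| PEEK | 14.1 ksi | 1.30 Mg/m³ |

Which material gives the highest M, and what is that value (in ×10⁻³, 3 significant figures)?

silicon nitride, M = 19.7×10⁻³

Normalizing units and computing the index:
  borosilicate glass: σ_y = 33.30 MPa, ρ = 2259 kg/m³
  tungsten: σ_y = 605.4 MPa, ρ = 19300 kg/m³
  maraging steel: σ_y = 1460 MPa, ρ = 8010 kg/m³
  silicon nitride: σ_y = 518.0 MPa, ρ = 3279 kg/m³
  low-carbon steel: σ_y = 208.0 MPa, ρ = 7880 kg/m³
  PEEK: σ_y = 97.22 MPa, ρ = 1300 kg/m³
  silicon nitride: M = 19.7×10⁻³
  PEEK: M = 16.3×10⁻³
  maraging steel: M = 16.1×10⁻³
  borosilicate glass: M = 4.58×10⁻³
  low-carbon steel: M = 4.46×10⁻³
  tungsten: M = 3.71×10⁻³
Silicon nitride ranks first.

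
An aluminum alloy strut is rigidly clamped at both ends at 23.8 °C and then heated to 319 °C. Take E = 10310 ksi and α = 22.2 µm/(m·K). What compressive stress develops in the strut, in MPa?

466 MPa

E = 10310 ksi = 71.08 GPa.
ΔT = 295.2 K. Constrained thermal stress σ = E·α·ΔT = 71.08×10³ MPa × 22.2×10⁻⁶ × 295.2 = 466 MPa (compressive).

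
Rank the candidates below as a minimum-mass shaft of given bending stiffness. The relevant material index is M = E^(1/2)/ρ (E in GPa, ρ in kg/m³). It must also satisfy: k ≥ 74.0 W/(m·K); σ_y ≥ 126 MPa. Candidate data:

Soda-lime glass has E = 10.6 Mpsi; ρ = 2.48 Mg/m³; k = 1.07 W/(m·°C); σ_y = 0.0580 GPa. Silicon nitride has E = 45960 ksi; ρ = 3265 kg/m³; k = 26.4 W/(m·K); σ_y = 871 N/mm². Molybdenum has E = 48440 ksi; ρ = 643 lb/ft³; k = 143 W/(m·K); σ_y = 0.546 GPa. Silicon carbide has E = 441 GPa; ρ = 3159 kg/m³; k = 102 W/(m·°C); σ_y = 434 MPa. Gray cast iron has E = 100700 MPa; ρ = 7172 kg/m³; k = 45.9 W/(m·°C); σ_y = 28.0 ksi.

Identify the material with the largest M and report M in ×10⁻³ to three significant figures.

silicon carbide, M = 6.65×10⁻³

Screen on constraints: k ≥ 74.0 W/(m·K); σ_y ≥ 126 MPa. Survivors: molybdenum, silicon carbide.
Putting every candidate on a common basis:
  molybdenum: E = 334.0 GPa, ρ = 10300 kg/m³
  silicon carbide: E = 441.0 GPa, ρ = 3159 kg/m³
  silicon carbide: M = 6.65×10⁻³
  molybdenum: M = 1.77×10⁻³
Silicon carbide has the largest M.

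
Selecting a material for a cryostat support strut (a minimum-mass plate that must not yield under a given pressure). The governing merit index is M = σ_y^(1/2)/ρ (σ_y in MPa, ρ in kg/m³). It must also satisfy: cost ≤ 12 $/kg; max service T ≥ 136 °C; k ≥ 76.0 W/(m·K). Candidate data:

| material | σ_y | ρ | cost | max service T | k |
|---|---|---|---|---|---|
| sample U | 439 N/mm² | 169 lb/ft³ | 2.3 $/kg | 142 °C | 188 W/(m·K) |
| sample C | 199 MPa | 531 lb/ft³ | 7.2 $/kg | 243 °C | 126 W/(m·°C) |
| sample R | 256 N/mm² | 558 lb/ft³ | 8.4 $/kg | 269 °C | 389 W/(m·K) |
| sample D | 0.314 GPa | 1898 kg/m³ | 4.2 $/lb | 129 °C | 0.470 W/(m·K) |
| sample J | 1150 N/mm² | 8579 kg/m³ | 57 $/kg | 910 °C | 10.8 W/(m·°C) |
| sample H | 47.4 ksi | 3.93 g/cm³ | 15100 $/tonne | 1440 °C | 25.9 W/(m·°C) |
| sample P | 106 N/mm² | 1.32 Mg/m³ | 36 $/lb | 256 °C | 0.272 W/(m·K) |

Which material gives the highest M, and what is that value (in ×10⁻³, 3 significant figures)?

Screen on constraints: cost ≤ 12 $/kg; max service T ≥ 136 °C; k ≥ 76.0 W/(m·K). Survivors: sample U, sample C, sample R.
After converting to SI:
  sample U: σ_y = 439.0 MPa, ρ = 2707 kg/m³
  sample C: σ_y = 199.0 MPa, ρ = 8506 kg/m³
  sample R: σ_y = 256.0 MPa, ρ = 8938 kg/m³
  sample U: M = 7.74×10⁻³
  sample R: M = 1.79×10⁻³
  sample C: M = 1.66×10⁻³
Highest index: sample U.

sample U, M = 7.74×10⁻³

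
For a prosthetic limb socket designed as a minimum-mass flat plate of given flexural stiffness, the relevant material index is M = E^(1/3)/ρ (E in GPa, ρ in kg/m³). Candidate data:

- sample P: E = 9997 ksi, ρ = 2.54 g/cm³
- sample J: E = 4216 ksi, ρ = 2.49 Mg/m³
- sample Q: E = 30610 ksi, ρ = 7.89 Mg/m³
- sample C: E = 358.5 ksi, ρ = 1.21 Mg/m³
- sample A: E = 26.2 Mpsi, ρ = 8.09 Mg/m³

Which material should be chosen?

Convert each candidate to consistent units, then evaluate M:
  sample P: E = 68.93 GPa, ρ = 2540 kg/m³
  sample J: E = 29.07 GPa, ρ = 2490 kg/m³
  sample Q: E = 211.0 GPa, ρ = 7890 kg/m³
  sample C: E = 2.472 GPa, ρ = 1210 kg/m³
  sample A: E = 180.6 GPa, ρ = 8090 kg/m³
  sample P: M = 1.61×10⁻³
  sample J: M = 1.23×10⁻³
  sample C: M = 1.12×10⁻³
  sample Q: M = 0.755×10⁻³
  sample A: M = 0.699×10⁻³
Sample P has the largest M.

sample P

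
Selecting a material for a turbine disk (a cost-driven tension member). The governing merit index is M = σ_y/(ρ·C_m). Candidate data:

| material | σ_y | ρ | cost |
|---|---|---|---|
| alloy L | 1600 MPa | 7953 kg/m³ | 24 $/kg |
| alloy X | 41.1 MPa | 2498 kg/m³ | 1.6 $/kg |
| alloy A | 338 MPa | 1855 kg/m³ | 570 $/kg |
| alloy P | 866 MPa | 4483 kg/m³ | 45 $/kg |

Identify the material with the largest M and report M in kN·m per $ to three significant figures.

alloy X, M = 10.3 kN·m per $

Computing M directly (units already consistent):
  alloy X: M = 10.3 kN·m per $
  alloy L: M = 8.38 kN·m per $
  alloy P: M = 4.29 kN·m per $
  alloy A: M = 0.320 kN·m per $
Highest index: alloy X.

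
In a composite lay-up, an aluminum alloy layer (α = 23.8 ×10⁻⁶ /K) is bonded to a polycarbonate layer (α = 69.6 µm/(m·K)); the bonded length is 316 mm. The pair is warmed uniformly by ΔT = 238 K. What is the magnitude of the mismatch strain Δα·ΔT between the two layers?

Δα = |23.8 − 69.6|×10⁻⁶/K = 45.8×10⁻⁶/K.
Mismatch strain = Δα·ΔT = 45.8×10⁻⁶ × 238.0 = 0.0109.

0.0109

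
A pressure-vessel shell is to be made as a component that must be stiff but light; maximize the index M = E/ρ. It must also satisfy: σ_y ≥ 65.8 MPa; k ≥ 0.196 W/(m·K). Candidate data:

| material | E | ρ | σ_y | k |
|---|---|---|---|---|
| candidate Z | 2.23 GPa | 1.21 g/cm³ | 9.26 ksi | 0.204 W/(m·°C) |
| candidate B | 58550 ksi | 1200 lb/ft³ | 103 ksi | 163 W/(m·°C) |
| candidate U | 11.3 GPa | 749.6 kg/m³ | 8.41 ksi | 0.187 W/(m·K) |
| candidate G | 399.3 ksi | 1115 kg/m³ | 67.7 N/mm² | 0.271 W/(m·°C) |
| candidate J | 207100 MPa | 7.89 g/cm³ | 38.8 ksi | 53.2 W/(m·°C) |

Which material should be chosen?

candidate J

Screen on constraints: σ_y ≥ 65.8 MPa; k ≥ 0.196 W/(m·K). Survivors: candidate B, candidate G, candidate J.
Normalizing units and computing the index:
  candidate B: E = 403.7 GPa, ρ = 19220 kg/m³
  candidate G: E = 2.753 GPa, ρ = 1115 kg/m³
  candidate J: E = 207.1 GPa, ρ = 7890 kg/m³
  candidate J: M = 26.2 MN·m/kg
  candidate B: M = 21.0 MN·m/kg
  candidate G: M = 2.47 MN·m/kg
Candidate J ranks first.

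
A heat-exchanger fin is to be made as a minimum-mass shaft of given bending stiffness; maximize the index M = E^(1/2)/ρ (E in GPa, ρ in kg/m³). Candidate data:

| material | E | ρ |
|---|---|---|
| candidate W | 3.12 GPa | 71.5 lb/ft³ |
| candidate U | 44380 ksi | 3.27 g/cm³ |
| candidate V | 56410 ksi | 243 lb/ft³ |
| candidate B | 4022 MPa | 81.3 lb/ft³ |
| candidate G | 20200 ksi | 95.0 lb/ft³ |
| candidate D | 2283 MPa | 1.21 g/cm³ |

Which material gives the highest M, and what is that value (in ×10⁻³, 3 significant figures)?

candidate G, M = 7.76×10⁻³

In SI units:
  candidate W: E = 3.120 GPa, ρ = 1145 kg/m³
  candidate U: E = 306.0 GPa, ρ = 3270 kg/m³
  candidate V: E = 388.9 GPa, ρ = 3892 kg/m³
  candidate B: E = 4.022 GPa, ρ = 1302 kg/m³
  candidate G: E = 139.3 GPa, ρ = 1522 kg/m³
  candidate D: E = 2.283 GPa, ρ = 1210 kg/m³
  candidate G: M = 7.76×10⁻³
  candidate U: M = 5.35×10⁻³
  candidate V: M = 5.07×10⁻³
  candidate W: M = 1.54×10⁻³
  candidate B: M = 1.54×10⁻³
  candidate D: M = 1.25×10⁻³
Candidate G has the largest M.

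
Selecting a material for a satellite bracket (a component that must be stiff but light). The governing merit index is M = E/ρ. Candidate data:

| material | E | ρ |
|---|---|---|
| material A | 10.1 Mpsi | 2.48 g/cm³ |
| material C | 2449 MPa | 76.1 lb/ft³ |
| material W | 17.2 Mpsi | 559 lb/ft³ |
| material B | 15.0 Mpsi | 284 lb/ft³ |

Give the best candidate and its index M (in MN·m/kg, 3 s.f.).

material A, M = 28.1 MN·m/kg

Putting every candidate on a common basis:
  material A: E = 69.64 GPa, ρ = 2480 kg/m³
  material C: E = 2.449 GPa, ρ = 1219 kg/m³
  material W: E = 118.6 GPa, ρ = 8954 kg/m³
  material B: E = 103.4 GPa, ρ = 4549 kg/m³
  material A: M = 28.1 MN·m/kg
  material B: M = 22.7 MN·m/kg
  material W: M = 13.2 MN·m/kg
  material C: M = 2.01 MN·m/kg
Material A ranks first.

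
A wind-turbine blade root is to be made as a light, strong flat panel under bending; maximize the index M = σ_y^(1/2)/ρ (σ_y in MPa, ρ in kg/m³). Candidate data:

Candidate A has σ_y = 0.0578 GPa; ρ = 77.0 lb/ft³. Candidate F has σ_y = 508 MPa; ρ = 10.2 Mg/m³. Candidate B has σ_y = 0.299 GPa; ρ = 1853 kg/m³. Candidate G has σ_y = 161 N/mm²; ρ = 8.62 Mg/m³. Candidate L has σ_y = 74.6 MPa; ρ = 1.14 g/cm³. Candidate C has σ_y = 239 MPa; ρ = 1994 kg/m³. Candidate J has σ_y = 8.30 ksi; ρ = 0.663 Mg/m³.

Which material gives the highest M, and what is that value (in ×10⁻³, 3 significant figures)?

Normalizing units and computing the index:
  candidate A: σ_y = 57.80 MPa, ρ = 1233 kg/m³
  candidate F: σ_y = 508.0 MPa, ρ = 10200 kg/m³
  candidate B: σ_y = 299.0 MPa, ρ = 1853 kg/m³
  candidate G: σ_y = 161.0 MPa, ρ = 8620 kg/m³
  candidate L: σ_y = 74.60 MPa, ρ = 1140 kg/m³
  candidate C: σ_y = 239.0 MPa, ρ = 1994 kg/m³
  candidate J: σ_y = 57.23 MPa, ρ = 663.0 kg/m³
  candidate J: M = 11.4×10⁻³
  candidate B: M = 9.33×10⁻³
  candidate C: M = 7.75×10⁻³
  candidate L: M = 7.58×10⁻³
  candidate A: M = 6.16×10⁻³
  candidate F: M = 2.21×10⁻³
  candidate G: M = 1.47×10⁻³
Candidate J ranks first.

candidate J, M = 11.4×10⁻³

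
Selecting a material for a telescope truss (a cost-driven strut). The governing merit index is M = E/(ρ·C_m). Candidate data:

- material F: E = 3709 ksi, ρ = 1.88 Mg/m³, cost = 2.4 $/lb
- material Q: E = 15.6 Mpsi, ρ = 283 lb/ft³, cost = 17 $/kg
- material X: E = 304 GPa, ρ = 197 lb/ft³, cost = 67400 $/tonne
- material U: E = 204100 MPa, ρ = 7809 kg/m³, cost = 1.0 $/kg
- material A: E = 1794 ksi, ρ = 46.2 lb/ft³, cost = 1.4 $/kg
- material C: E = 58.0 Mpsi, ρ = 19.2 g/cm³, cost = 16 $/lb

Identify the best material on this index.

Convert each candidate to consistent units, then evaluate M:
  material F: E = 25.57 GPa, ρ = 1880 kg/m³, cost = 5.291 $/kg
  material Q: E = 107.6 GPa, ρ = 4533 kg/m³, cost = 17.00 $/kg
  material X: E = 304.0 GPa, ρ = 3156 kg/m³, cost = 67.40 $/kg
  material U: E = 204.1 GPa, ρ = 7809 kg/m³, cost = 1.000 $/kg
  material A: E = 12.37 GPa, ρ = 740.1 kg/m³, cost = 1.400 $/kg
  material C: E = 399.9 GPa, ρ = 19200 kg/m³, cost = 35.27 $/kg
  material U: M = 26.1 MN·m per $
  material A: M = 11.9 MN·m per $
  material F: M = 2.57 MN·m per $
  material X: M = 1.43 MN·m per $
  material Q: M = 1.40 MN·m per $
  material C: M = 0.590 MN·m per $
Material U has the largest M.

material U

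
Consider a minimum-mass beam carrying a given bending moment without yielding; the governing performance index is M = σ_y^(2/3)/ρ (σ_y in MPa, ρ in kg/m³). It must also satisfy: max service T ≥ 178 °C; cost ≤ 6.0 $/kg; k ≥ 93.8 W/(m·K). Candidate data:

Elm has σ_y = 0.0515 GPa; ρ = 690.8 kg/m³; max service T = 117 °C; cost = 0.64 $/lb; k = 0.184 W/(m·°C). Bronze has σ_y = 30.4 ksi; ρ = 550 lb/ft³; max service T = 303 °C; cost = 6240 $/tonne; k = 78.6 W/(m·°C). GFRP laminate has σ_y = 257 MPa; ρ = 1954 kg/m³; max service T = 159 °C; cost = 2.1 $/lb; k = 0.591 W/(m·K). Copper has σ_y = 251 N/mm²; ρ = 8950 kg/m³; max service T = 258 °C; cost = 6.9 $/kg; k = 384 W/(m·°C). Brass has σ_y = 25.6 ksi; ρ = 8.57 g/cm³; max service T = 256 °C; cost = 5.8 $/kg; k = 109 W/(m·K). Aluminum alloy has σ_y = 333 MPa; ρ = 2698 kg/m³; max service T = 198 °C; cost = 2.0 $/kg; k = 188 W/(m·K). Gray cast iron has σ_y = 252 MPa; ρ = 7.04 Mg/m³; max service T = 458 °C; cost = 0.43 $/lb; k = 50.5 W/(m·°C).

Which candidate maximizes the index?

Screen on constraints: max service T ≥ 178 °C; cost ≤ 6.0 $/kg; k ≥ 93.8 W/(m·K). Survivors: brass, aluminum alloy.
Convert each candidate to consistent units, then evaluate M:
  brass: σ_y = 176.5 MPa, ρ = 8570 kg/m³
  aluminum alloy: σ_y = 333.0 MPa, ρ = 2698 kg/m³
  aluminum alloy: M = 17.8×10⁻³
  brass: M = 3.67×10⁻³
Aluminum alloy has the largest M.

aluminum alloy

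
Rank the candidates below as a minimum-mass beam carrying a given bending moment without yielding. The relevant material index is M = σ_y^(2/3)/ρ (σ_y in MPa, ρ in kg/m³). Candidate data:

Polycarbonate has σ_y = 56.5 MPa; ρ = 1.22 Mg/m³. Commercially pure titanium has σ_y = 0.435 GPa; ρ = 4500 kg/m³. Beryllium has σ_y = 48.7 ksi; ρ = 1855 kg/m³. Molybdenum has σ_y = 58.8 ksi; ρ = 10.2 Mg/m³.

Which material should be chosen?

Convert each candidate to consistent units, then evaluate M:
  polycarbonate: σ_y = 56.50 MPa, ρ = 1220 kg/m³
  commercially pure titanium: σ_y = 435.0 MPa, ρ = 4500 kg/m³
  beryllium: σ_y = 335.8 MPa, ρ = 1855 kg/m³
  molybdenum: σ_y = 405.4 MPa, ρ = 10200 kg/m³
  beryllium: M = 26.0×10⁻³
  commercially pure titanium: M = 12.8×10⁻³
  polycarbonate: M = 12.1×10⁻³
  molybdenum: M = 5.37×10⁻³
Beryllium ranks first.

beryllium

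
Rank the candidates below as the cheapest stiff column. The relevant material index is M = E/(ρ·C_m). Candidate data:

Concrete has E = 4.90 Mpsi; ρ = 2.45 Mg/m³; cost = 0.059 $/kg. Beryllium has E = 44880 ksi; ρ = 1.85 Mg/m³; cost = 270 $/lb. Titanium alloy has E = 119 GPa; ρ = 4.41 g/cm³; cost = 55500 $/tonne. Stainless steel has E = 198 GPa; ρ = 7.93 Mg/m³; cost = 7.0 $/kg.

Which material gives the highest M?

concrete

Putting every candidate on a common basis:
  concrete: E = 33.78 GPa, ρ = 2450 kg/m³, cost = 0.05900 $/kg
  beryllium: E = 309.4 GPa, ρ = 1850 kg/m³, cost = 595.2 $/kg
  titanium alloy: E = 119.0 GPa, ρ = 4410 kg/m³, cost = 55.50 $/kg
  stainless steel: E = 198.0 GPa, ρ = 7930 kg/m³, cost = 7.000 $/kg
  concrete: M = 234 MN·m per $
  stainless steel: M = 3.57 MN·m per $
  titanium alloy: M = 0.486 MN·m per $
  beryllium: M = 0.281 MN·m per $
Concrete ranks first.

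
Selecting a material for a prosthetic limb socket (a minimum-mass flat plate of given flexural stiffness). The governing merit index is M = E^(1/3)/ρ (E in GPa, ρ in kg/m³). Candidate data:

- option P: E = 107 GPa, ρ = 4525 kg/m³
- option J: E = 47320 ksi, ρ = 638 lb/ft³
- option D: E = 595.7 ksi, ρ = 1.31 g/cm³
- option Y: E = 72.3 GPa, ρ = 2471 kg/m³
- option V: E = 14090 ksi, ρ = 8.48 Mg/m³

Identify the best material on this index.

option Y

In SI units:
  option P: E = 107.0 GPa, ρ = 4525 kg/m³
  option J: E = 326.3 GPa, ρ = 10220 kg/m³
  option D: E = 4.107 GPa, ρ = 1310 kg/m³
  option Y: E = 72.30 GPa, ρ = 2471 kg/m³
  option V: E = 97.15 GPa, ρ = 8480 kg/m³
  option Y: M = 1.69×10⁻³
  option D: M = 1.22×10⁻³
  option P: M = 1.05×10⁻³
  option J: M = 0.674×10⁻³
  option V: M = 0.542×10⁻³
Option Y ranks first.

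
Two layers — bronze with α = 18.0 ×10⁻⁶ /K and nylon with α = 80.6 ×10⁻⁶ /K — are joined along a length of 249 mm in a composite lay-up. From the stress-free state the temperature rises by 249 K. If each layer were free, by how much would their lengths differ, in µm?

Δα = |18.0 − 80.6|×10⁻⁶/K = 62.6×10⁻⁶/K.
ΔL_mismatch = Δα·L·ΔT = 62.6×10⁻⁶ × 249.0 mm × 249.0 K = 3880 µm.

3880 µm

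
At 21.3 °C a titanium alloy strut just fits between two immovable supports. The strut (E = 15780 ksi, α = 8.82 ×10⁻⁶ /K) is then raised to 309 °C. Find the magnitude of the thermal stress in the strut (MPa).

276 MPa

E = 15780 ksi = 108.8 GPa.
ΔT = 287.7 K. Constrained thermal stress σ = E·α·ΔT = 108.8×10³ MPa × 8.82×10⁻⁶ × 287.7 = 276 MPa (compressive).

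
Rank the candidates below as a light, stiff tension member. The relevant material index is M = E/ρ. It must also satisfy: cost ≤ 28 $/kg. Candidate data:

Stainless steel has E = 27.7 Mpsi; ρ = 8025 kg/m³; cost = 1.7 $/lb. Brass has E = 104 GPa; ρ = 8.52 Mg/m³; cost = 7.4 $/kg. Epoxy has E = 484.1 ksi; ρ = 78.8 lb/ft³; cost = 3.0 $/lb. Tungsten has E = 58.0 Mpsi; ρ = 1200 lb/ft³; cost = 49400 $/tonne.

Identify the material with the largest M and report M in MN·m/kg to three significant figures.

stainless steel, M = 23.8 MN·m/kg

Screen on constraints: cost ≤ 28 $/kg. Survivors: stainless steel, brass, epoxy.
Convert each candidate to consistent units, then evaluate M:
  stainless steel: E = 191.0 GPa, ρ = 8025 kg/m³
  brass: E = 104.0 GPa, ρ = 8520 kg/m³
  epoxy: E = 3.338 GPa, ρ = 1262 kg/m³
  stainless steel: M = 23.8 MN·m/kg
  brass: M = 12.2 MN·m/kg
  epoxy: M = 2.64 MN·m/kg
Stainless steel ranks first.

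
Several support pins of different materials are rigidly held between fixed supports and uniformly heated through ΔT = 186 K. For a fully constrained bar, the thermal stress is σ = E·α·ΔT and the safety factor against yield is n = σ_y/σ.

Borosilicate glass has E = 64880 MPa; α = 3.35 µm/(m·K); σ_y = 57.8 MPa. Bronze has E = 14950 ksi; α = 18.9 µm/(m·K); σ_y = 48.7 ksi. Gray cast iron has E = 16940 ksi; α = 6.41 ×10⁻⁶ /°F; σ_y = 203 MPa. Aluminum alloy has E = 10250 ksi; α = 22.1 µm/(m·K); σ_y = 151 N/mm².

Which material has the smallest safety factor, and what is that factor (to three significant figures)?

aluminum alloy, n = 0.520

Converting E to GPa, α to ×10⁻⁶/K, σ_y to MPa, then σ and n for each:
  borosilicate glass: E = 64.88, α = 3.35, σ_y = 57.80 → σ = 40.4 MPa, n = 1.43
  bronze: E = 103.1, α = 18.9, σ_y = 335.8 → σ = 362 MPa, n = 0.927
  gray cast iron: E = 116.8, α = 11.5, σ_y = 203.0 → σ = 251 MPa, n = 0.810
  aluminum alloy: E = 70.67, α = 22.1, σ_y = 151.0 → σ = 291 MPa, n = 0.520
The minimum is aluminum alloy at n = 0.520.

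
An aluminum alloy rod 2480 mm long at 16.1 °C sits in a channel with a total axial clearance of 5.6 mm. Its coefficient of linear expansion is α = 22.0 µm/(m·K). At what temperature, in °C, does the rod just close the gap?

119 °C

α·L₀·ΔT = 5.6 mm ⇒ ΔT = 5.6 / (22.0×10⁻⁶ × 2480.0) = 102.6 K.
T = 16.1 + 102.6 = 118.7 °C.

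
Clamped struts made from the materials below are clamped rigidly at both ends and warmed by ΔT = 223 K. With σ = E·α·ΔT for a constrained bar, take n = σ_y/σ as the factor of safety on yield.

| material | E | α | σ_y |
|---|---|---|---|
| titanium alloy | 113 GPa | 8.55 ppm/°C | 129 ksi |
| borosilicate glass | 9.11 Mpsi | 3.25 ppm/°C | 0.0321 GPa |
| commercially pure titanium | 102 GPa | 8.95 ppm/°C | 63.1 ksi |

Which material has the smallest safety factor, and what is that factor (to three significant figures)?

Converting E to GPa, α to ×10⁻⁶/K, σ_y to MPa, then σ and n for each:
  titanium alloy: E = 113.0, α = 8.55, σ_y = 889.4 → σ = 215 MPa, n = 4.13
  borosilicate glass: E = 62.81, α = 3.25, σ_y = 32.10 → σ = 45.5 MPa, n = 0.705
  commercially pure titanium: E = 102.0, α = 8.95, σ_y = 435.1 → σ = 204 MPa, n = 2.14
Smallest n: borosilicate glass with n = 0.705.

borosilicate glass, n = 0.705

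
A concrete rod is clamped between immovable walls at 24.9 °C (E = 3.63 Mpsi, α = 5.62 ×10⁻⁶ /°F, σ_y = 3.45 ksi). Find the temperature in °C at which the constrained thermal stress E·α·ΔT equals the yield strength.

119 °C

E = 3.63 Mpsi = 25.03 GPa.
α = 5.62×10⁻⁶/°F × 9/5 = 10.1×10⁻⁶/K.
σ_y = 3.45 ksi = 23.79 MPa.
E·α·ΔT = 23.79 MPa ⇒ ΔT = 23.79 / (25.03×10³ × 10.1×10⁻⁶) = 93.95 K.
T = 24.9 + 93.95 = 118.9 °C.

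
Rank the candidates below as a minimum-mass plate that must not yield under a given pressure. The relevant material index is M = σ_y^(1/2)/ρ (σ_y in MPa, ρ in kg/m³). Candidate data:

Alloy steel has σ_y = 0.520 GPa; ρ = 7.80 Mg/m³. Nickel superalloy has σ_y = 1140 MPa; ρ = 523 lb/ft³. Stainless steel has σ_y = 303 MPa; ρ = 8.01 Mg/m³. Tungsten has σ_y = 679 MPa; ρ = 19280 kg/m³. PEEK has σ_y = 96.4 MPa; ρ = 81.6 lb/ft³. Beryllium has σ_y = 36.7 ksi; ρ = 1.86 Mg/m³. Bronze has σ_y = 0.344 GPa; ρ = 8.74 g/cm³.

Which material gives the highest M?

Putting every candidate on a common basis:
  alloy steel: σ_y = 520.0 MPa, ρ = 7800 kg/m³
  nickel superalloy: σ_y = 1140 MPa, ρ = 8378 kg/m³
  stainless steel: σ_y = 303.0 MPa, ρ = 8010 kg/m³
  tungsten: σ_y = 679.0 MPa, ρ = 19280 kg/m³
  PEEK: σ_y = 96.40 MPa, ρ = 1307 kg/m³
  beryllium: σ_y = 253.0 MPa, ρ = 1860 kg/m³
  bronze: σ_y = 344.0 MPa, ρ = 8740 kg/m³
  beryllium: M = 8.55×10⁻³
  PEEK: M = 7.51×10⁻³
  nickel superalloy: M = 4.03×10⁻³
  alloy steel: M = 2.92×10⁻³
  stainless steel: M = 2.17×10⁻³
  bronze: M = 2.12×10⁻³
  tungsten: M = 1.35×10⁻³
Beryllium has the largest M.

beryllium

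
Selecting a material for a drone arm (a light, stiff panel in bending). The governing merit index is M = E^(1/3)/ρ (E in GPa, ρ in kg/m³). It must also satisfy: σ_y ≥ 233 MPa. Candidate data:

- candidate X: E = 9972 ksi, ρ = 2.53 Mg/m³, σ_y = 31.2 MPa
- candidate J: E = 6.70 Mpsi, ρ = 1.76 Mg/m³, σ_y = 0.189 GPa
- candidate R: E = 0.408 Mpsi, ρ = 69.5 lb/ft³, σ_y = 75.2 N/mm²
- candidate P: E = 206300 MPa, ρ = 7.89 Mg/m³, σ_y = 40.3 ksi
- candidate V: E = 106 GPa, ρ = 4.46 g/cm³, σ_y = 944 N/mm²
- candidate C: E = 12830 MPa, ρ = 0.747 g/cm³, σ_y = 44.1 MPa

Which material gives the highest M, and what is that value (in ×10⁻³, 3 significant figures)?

candidate V, M = 1.06×10⁻³

Screen on constraints: σ_y ≥ 233 MPa. Survivors: candidate P, candidate V.
In SI units:
  candidate P: E = 206.3 GPa, ρ = 7890 kg/m³
  candidate V: E = 106.0 GPa, ρ = 4460 kg/m³
  candidate V: M = 1.06×10⁻³
  candidate P: M = 0.749×10⁻³
Candidate V ranks first.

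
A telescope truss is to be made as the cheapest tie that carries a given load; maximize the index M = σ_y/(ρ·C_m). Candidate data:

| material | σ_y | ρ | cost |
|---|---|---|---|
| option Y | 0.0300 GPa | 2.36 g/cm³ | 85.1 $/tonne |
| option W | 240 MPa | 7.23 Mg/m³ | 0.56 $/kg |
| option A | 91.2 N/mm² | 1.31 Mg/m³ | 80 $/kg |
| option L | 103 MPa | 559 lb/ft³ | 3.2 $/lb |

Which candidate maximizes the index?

option Y

Normalizing units and computing the index:
  option Y: σ_y = 30.00 MPa, ρ = 2360 kg/m³, cost = 0.08510 $/kg
  option W: σ_y = 240.0 MPa, ρ = 7230 kg/m³, cost = 0.5600 $/kg
  option A: σ_y = 91.20 MPa, ρ = 1310 kg/m³, cost = 80.00 $/kg
  option L: σ_y = 103.0 MPa, ρ = 8954 kg/m³, cost = 7.055 $/kg
  option Y: M = 149 kN·m per $
  option W: M = 59.3 kN·m per $
  option L: M = 1.63 kN·m per $
  option A: M = 0.870 kN·m per $
Option Y has the largest M.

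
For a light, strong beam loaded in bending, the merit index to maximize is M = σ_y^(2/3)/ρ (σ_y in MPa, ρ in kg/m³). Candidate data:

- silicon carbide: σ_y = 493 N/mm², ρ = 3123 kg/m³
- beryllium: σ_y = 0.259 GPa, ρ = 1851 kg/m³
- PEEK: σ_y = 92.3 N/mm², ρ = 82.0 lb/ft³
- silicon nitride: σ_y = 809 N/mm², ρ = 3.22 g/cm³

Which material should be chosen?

silicon nitride

Putting every candidate on a common basis:
  silicon carbide: σ_y = 493.0 MPa, ρ = 3123 kg/m³
  beryllium: σ_y = 259.0 MPa, ρ = 1851 kg/m³
  PEEK: σ_y = 92.30 MPa, ρ = 1314 kg/m³
  silicon nitride: σ_y = 809.0 MPa, ρ = 3220 kg/m³
  silicon nitride: M = 27.0×10⁻³
  beryllium: M = 22.0×10⁻³
  silicon carbide: M = 20.0×10⁻³
  PEEK: M = 15.5×10⁻³
Highest index: silicon nitride.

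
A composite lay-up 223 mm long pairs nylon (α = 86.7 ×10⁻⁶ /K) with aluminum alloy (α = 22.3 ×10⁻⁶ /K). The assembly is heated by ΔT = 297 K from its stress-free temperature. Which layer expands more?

α(nylon) = 86.7×10⁻⁶/K vs α(aluminum alloy) = 22.3×10⁻⁶/K.
Higher α expands more for the same ΔT: nylon.

nylon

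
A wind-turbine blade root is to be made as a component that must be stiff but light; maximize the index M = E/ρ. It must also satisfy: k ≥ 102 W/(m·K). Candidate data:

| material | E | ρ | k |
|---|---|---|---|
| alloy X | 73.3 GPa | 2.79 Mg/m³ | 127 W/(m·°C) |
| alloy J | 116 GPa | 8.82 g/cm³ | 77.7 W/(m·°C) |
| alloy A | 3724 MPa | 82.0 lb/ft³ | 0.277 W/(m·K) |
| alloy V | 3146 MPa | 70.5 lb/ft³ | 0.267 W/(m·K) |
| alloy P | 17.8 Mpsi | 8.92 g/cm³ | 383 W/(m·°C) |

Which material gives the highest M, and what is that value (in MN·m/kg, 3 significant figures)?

Screen on constraints: k ≥ 102 W/(m·K). Survivors: alloy X, alloy P.
After converting to SI:
  alloy X: E = 73.30 GPa, ρ = 2790 kg/m³
  alloy P: E = 122.7 GPa, ρ = 8920 kg/m³
  alloy X: M = 26.3 MN·m/kg
  alloy P: M = 13.8 MN·m/kg
Alloy X has the largest M.

alloy X, M = 26.3 MN·m/kg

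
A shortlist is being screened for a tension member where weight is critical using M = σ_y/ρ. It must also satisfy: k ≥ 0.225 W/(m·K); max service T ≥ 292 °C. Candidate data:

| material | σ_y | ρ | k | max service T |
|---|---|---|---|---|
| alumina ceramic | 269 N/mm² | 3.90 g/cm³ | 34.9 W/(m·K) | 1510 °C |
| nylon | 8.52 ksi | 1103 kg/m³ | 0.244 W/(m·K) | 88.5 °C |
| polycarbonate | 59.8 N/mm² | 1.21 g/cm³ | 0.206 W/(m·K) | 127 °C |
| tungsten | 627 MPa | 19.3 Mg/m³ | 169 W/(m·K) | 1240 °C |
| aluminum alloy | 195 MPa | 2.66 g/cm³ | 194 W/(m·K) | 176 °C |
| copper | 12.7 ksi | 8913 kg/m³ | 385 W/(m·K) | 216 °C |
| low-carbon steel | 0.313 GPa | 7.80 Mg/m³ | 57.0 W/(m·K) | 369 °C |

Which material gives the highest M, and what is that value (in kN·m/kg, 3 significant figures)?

alumina ceramic, M = 69.0 kN·m/kg

Screen on constraints: k ≥ 0.225 W/(m·K); max service T ≥ 292 °C. Survivors: alumina ceramic, tungsten, low-carbon steel.
In SI units:
  alumina ceramic: σ_y = 269.0 MPa, ρ = 3900 kg/m³
  tungsten: σ_y = 627.0 MPa, ρ = 19300 kg/m³
  low-carbon steel: σ_y = 313.0 MPa, ρ = 7800 kg/m³
  alumina ceramic: M = 69.0 kN·m/kg
  low-carbon steel: M = 40.1 kN·m/kg
  tungsten: M = 32.5 kN·m/kg
Alumina ceramic has the largest M.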